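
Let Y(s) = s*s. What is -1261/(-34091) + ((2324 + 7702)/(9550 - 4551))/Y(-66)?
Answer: 1544493525/41241859978 ≈ 0.037450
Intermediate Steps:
Y(s) = s²
-1261/(-34091) + ((2324 + 7702)/(9550 - 4551))/Y(-66) = -1261/(-34091) + ((2324 + 7702)/(9550 - 4551))/((-66)²) = -1261*(-1/34091) + (10026/4999)/4356 = 1261/34091 + (10026*(1/4999))*(1/4356) = 1261/34091 + (10026/4999)*(1/4356) = 1261/34091 + 557/1209758 = 1544493525/41241859978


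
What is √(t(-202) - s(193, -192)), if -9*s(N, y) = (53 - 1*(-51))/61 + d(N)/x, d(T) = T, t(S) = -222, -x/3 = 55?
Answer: I*√202351621395/30195 ≈ 14.898*I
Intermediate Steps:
x = -165 (x = -3*55 = -165)
s(N, y) = -104/549 + N/1485 (s(N, y) = -((53 - 1*(-51))/61 + N/(-165))/9 = -((53 + 51)*(1/61) + N*(-1/165))/9 = -(104*(1/61) - N/165)/9 = -(104/61 - N/165)/9 = -104/549 + N/1485)
√(t(-202) - s(193, -192)) = √(-222 - (-104/549 + (1/1485)*193)) = √(-222 - (-104/549 + 193/1485)) = √(-222 - 1*(-5387/90585)) = √(-222 + 5387/90585) = √(-20104483/90585) = I*√202351621395/30195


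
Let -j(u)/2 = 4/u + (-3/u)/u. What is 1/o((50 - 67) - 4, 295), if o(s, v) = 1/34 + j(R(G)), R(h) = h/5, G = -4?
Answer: 136/2639 ≈ 0.051535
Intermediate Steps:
R(h) = h/5 (R(h) = h*(1/5) = h/5)
j(u) = -8/u + 6/u**2 (j(u) = -2*(4/u + (-3/u)/u) = -2*(4/u - 3/u**2) = -2*(-3/u**2 + 4/u) = -8/u + 6/u**2)
o(s, v) = 2639/136 (o(s, v) = 1/34 + 2*(3 - 4*(-4)/5)/((1/5)*(-4))**2 = 1/34 + 2*(3 - 4*(-4/5))/(-4/5)**2 = 1/34 + 2*(25/16)*(3 + 16/5) = 1/34 + 2*(25/16)*(31/5) = 1/34 + 155/8 = 2639/136)
1/o((50 - 67) - 4, 295) = 1/(2639/136) = 136/2639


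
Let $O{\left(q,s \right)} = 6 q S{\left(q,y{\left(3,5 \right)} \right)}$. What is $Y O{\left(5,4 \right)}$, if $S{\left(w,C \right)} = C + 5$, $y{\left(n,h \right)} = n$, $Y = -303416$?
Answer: $-72819840$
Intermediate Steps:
$S{\left(w,C \right)} = 5 + C$
$O{\left(q,s \right)} = 48 q$ ($O{\left(q,s \right)} = 6 q \left(5 + 3\right) = 6 q 8 = 48 q$)
$Y O{\left(5,4 \right)} = - 303416 \cdot 48 \cdot 5 = \left(-303416\right) 240 = -72819840$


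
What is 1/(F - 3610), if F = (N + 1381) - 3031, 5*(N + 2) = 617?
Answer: -5/25693 ≈ -0.00019461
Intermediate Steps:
N = 607/5 (N = -2 + (⅕)*617 = -2 + 617/5 = 607/5 ≈ 121.40)
F = -7643/5 (F = (607/5 + 1381) - 3031 = 7512/5 - 3031 = -7643/5 ≈ -1528.6)
1/(F - 3610) = 1/(-7643/5 - 3610) = 1/(-25693/5) = -5/25693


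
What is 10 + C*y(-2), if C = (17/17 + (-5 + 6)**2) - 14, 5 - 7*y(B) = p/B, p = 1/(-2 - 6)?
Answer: 43/28 ≈ 1.5357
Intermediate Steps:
p = -1/8 (p = 1/(-8) = -1/8 ≈ -0.12500)
y(B) = 5/7 + 1/(56*B) (y(B) = 5/7 - (-1)/(56*B) = 5/7 + 1/(56*B))
C = -12 (C = (17*(1/17) + 1**2) - 14 = (1 + 1) - 14 = 2 - 14 = -12)
10 + C*y(-2) = 10 - 3*(1 + 40*(-2))/(14*(-2)) = 10 - 3*(-1)*(1 - 80)/(14*2) = 10 - 3*(-1)*(-79)/(14*2) = 10 - 12*79/112 = 10 - 237/28 = 43/28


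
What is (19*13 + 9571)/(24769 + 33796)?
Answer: 9818/58565 ≈ 0.16764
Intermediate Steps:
(19*13 + 9571)/(24769 + 33796) = (247 + 9571)/58565 = 9818*(1/58565) = 9818/58565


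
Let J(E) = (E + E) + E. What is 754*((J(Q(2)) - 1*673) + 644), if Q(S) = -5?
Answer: -33176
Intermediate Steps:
J(E) = 3*E (J(E) = 2*E + E = 3*E)
754*((J(Q(2)) - 1*673) + 644) = 754*((3*(-5) - 1*673) + 644) = 754*((-15 - 673) + 644) = 754*(-688 + 644) = 754*(-44) = -33176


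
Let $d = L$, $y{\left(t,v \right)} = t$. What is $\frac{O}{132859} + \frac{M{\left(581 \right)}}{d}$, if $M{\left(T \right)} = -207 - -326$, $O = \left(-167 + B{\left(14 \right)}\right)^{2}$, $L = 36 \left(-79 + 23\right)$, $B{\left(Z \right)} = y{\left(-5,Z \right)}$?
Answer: $\frac{6261589}{38263392} \approx 0.16364$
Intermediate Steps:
$B{\left(Z \right)} = -5$
$L = -2016$ ($L = 36 \left(-56\right) = -2016$)
$O = 29584$ ($O = \left(-167 - 5\right)^{2} = \left(-172\right)^{2} = 29584$)
$d = -2016$
$M{\left(T \right)} = 119$ ($M{\left(T \right)} = -207 + 326 = 119$)
$\frac{O}{132859} + \frac{M{\left(581 \right)}}{d} = \frac{29584}{132859} + \frac{119}{-2016} = 29584 \cdot \frac{1}{132859} + 119 \left(- \frac{1}{2016}\right) = \frac{29584}{132859} - \frac{17}{288} = \frac{6261589}{38263392}$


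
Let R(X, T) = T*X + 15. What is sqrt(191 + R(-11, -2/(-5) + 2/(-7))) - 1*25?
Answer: -25 + sqrt(250810)/35 ≈ -10.691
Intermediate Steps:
R(X, T) = 15 + T*X
sqrt(191 + R(-11, -2/(-5) + 2/(-7))) - 1*25 = sqrt(191 + (15 + (-2/(-5) + 2/(-7))*(-11))) - 1*25 = sqrt(191 + (15 + (-2*(-1/5) + 2*(-1/7))*(-11))) - 25 = sqrt(191 + (15 + (2/5 - 2/7)*(-11))) - 25 = sqrt(191 + (15 + (4/35)*(-11))) - 25 = sqrt(191 + (15 - 44/35)) - 25 = sqrt(191 + 481/35) - 25 = sqrt(7166/35) - 25 = sqrt(250810)/35 - 25 = -25 + sqrt(250810)/35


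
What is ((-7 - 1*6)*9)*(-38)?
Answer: 4446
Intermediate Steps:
((-7 - 1*6)*9)*(-38) = ((-7 - 6)*9)*(-38) = -13*9*(-38) = -117*(-38) = 4446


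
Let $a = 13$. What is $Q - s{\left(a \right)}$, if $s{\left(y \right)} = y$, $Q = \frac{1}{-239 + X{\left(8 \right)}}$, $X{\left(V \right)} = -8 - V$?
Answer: $- \frac{3316}{255} \approx -13.004$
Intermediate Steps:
$Q = - \frac{1}{255}$ ($Q = \frac{1}{-239 - 16} = \frac{1}{-255} = - \frac{1}{255} \approx -0.0039216$)
$Q - s{\left(a \right)} = - \frac{1}{255} - 13 = - \frac{3316}{255}$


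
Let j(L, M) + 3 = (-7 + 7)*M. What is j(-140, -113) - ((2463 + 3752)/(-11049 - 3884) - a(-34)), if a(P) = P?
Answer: -546306/14933 ≈ -36.584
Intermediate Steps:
j(L, M) = -3 (j(L, M) = -3 + (-7 + 7)*M = -3 + 0*M = -3 + 0 = -3)
j(-140, -113) - ((2463 + 3752)/(-11049 - 3884) - a(-34)) = -3 - ((2463 + 3752)/(-11049 - 3884) - 1*(-34)) = -3 - (6215/(-14933) + 34) = -3 - (6215*(-1/14933) + 34) = -3 - (-6215/14933 + 34) = -3 - 1*501507/14933 = -3 - 501507/14933 = -546306/14933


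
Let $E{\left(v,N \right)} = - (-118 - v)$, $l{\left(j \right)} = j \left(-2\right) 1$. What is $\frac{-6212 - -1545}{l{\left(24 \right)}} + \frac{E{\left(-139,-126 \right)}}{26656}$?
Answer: $\frac{1110737}{11424} \approx 97.228$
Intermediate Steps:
$l{\left(j \right)} = - 2 j$ ($l{\left(j \right)} = - 2 j 1 = - 2 j$)
$E{\left(v,N \right)} = 118 + v$
$\frac{-6212 - -1545}{l{\left(24 \right)}} + \frac{E{\left(-139,-126 \right)}}{26656} = \frac{-6212 - -1545}{\left(-2\right) 24} + \frac{118 - 139}{26656} = \frac{-6212 + 1545}{-48} - \frac{3}{3808} = \left(-4667\right) \left(- \frac{1}{48}\right) - \frac{3}{3808} = \frac{4667}{48} - \frac{3}{3808} = \frac{1110737}{11424}$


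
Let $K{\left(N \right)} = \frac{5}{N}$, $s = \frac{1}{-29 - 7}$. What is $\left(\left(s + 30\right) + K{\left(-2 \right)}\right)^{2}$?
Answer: $\frac{978121}{1296} \approx 754.72$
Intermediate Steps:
$s = - \frac{1}{36}$ ($s = \frac{1}{-36} = - \frac{1}{36} \approx -0.027778$)
$\left(\left(s + 30\right) + K{\left(-2 \right)}\right)^{2} = \left(\left(- \frac{1}{36} + 30\right) + \frac{5}{-2}\right)^{2} = \left(\frac{1079}{36} + 5 \left(- \frac{1}{2}\right)\right)^{2} = \left(\frac{1079}{36} - \frac{5}{2}\right)^{2} = \left(\frac{989}{36}\right)^{2} = \frac{978121}{1296}$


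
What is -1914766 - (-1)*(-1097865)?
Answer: -3012631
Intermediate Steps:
-1914766 - (-1)*(-1097865) = -1914766 - 1*1097865 = -1914766 - 1097865 = -3012631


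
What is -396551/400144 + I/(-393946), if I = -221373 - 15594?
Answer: -30699378499/78817564112 ≈ -0.38950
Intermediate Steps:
I = -236967
-396551/400144 + I/(-393946) = -396551/400144 - 236967/(-393946) = -396551*1/400144 - 236967*(-1/393946) = -396551/400144 + 236967/393946 = -30699378499/78817564112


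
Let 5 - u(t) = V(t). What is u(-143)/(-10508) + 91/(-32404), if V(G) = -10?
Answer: -90143/21281327 ≈ -0.0042358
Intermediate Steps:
u(t) = 15 (u(t) = 5 - 1*(-10) = 5 + 10 = 15)
u(-143)/(-10508) + 91/(-32404) = 15/(-10508) + 91/(-32404) = 15*(-1/10508) + 91*(-1/32404) = -15/10508 - 91/32404 = -90143/21281327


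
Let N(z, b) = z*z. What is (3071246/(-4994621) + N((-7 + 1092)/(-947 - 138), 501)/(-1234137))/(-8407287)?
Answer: 3790343319323/51822908654853960099 ≈ 7.3140e-8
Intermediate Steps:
N(z, b) = z²
(3071246/(-4994621) + N((-7 + 1092)/(-947 - 138), 501)/(-1234137))/(-8407287) = (3071246/(-4994621) + ((-7 + 1092)/(-947 - 138))²/(-1234137))/(-8407287) = (3071246*(-1/4994621) + (1085/(-1085))²*(-1/1234137))*(-1/8407287) = (-3071246/4994621 + (1085*(-1/1085))²*(-1/1234137))*(-1/8407287) = (-3071246/4994621 + (-1)²*(-1/1234137))*(-1/8407287) = (-3071246/4994621 + 1*(-1/1234137))*(-1/8407287) = (-3071246/4994621 - 1/1234137)*(-1/8407287) = -3790343319323/6164046577077*(-1/8407287) = 3790343319323/51822908654853960099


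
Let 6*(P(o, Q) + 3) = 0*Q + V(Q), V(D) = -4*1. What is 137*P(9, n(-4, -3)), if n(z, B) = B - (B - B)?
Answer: -1507/3 ≈ -502.33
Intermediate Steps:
V(D) = -4
n(z, B) = B (n(z, B) = B - 1*0 = B + 0 = B)
P(o, Q) = -11/3 (P(o, Q) = -3 + (0*Q - 4)/6 = -3 + (0 - 4)/6 = -3 + (⅙)*(-4) = -3 - ⅔ = -11/3)
137*P(9, n(-4, -3)) = 137*(-11/3) = -1507/3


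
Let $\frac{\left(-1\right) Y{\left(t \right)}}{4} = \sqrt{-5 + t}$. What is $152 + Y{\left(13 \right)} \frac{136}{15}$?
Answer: $152 - \frac{1088 \sqrt{2}}{15} \approx 49.422$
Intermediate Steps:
$Y{\left(t \right)} = - 4 \sqrt{-5 + t}$
$152 + Y{\left(13 \right)} \frac{136}{15} = 152 + - 4 \sqrt{-5 + 13} \cdot \frac{136}{15} = 152 + - 4 \sqrt{8} \cdot 136 \cdot \frac{1}{15} = 152 + - 4 \cdot 2 \sqrt{2} \cdot \frac{136}{15} = 152 + - 8 \sqrt{2} \cdot \frac{136}{15} = 152 - \frac{1088 \sqrt{2}}{15}$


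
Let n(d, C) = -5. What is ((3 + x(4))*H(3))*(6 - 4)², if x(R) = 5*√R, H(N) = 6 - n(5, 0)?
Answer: 572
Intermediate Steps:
H(N) = 11 (H(N) = 6 - 1*(-5) = 6 + 5 = 11)
((3 + x(4))*H(3))*(6 - 4)² = ((3 + 5*√4)*11)*(6 - 4)² = ((3 + 5*2)*11)*2² = ((3 + 10)*11)*4 = (13*11)*4 = 143*4 = 572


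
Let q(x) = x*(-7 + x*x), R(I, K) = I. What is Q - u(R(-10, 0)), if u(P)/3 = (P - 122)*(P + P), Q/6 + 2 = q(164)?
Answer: 26450844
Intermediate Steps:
q(x) = x*(-7 + x**2)
Q = 26458764 (Q = -12 + 6*(164*(-7 + 164**2)) = -12 + 6*(164*(-7 + 26896)) = -12 + 6*(164*26889) = -12 + 6*4409796 = -12 + 26458776 = 26458764)
u(P) = 6*P*(-122 + P) (u(P) = 3*((P - 122)*(P + P)) = 3*((-122 + P)*(2*P)) = 3*(2*P*(-122 + P)) = 6*P*(-122 + P))
Q - u(R(-10, 0)) = 26458764 - 6*(-10)*(-122 - 10) = 26458764 - 6*(-10)*(-132) = 26458764 - 1*7920 = 26458764 - 7920 = 26450844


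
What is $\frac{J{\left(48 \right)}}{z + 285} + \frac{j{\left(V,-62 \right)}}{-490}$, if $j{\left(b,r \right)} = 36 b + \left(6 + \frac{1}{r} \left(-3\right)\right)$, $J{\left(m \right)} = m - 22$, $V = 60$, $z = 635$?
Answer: $- \frac{219217}{49910} \approx -4.3922$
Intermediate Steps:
$J{\left(m \right)} = -22 + m$ ($J{\left(m \right)} = m - 22 = -22 + m$)
$j{\left(b,r \right)} = 6 - \frac{3}{r} + 36 b$ ($j{\left(b,r \right)} = 36 b + \left(6 - \frac{3}{r}\right) = 6 - \frac{3}{r} + 36 b$)
$\frac{J{\left(48 \right)}}{z + 285} + \frac{j{\left(V,-62 \right)}}{-490} = \frac{-22 + 48}{635 + 285} + \frac{6 - \frac{3}{-62} + 36 \cdot 60}{-490} = \frac{26}{920} + \left(6 - - \frac{3}{62} + 2160\right) \left(- \frac{1}{490}\right) = 26 \cdot \frac{1}{920} + \left(6 + \frac{3}{62} + 2160\right) \left(- \frac{1}{490}\right) = \frac{13}{460} + \frac{134295}{62} \left(- \frac{1}{490}\right) = \frac{13}{460} - \frac{3837}{868} = - \frac{219217}{49910}$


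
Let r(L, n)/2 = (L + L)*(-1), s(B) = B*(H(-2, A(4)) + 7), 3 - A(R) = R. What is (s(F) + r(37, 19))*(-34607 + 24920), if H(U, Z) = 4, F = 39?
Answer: -2722047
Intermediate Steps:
A(R) = 3 - R
s(B) = 11*B (s(B) = B*(4 + 7) = B*11 = 11*B)
r(L, n) = -4*L (r(L, n) = 2*((L + L)*(-1)) = 2*((2*L)*(-1)) = 2*(-2*L) = -4*L)
(s(F) + r(37, 19))*(-34607 + 24920) = (11*39 - 4*37)*(-34607 + 24920) = (429 - 148)*(-9687) = 281*(-9687) = -2722047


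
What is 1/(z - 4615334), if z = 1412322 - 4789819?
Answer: -1/7992831 ≈ -1.2511e-7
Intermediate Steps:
z = -3377497
1/(z - 4615334) = 1/(-3377497 - 4615334) = 1/(-7992831) = -1/7992831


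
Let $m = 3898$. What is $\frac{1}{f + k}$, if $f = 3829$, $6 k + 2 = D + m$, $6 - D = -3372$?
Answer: $\frac{3}{15124} \approx 0.00019836$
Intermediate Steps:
$D = 3378$ ($D = 6 - -3372 = 6 + 3372 = 3378$)
$k = \frac{3637}{3}$ ($k = - \frac{1}{3} + \frac{3378 + 3898}{6} = - \frac{1}{3} + \frac{1}{6} \cdot 7276 = - \frac{1}{3} + \frac{3638}{3} = \frac{3637}{3} \approx 1212.3$)
$\frac{1}{f + k} = \frac{1}{3829 + \frac{3637}{3}} = \frac{1}{\frac{15124}{3}} = \frac{3}{15124}$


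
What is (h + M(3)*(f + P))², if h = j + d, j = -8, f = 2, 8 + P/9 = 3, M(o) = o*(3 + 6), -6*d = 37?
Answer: 49716601/36 ≈ 1.3810e+6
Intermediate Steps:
d = -37/6 (d = -⅙*37 = -37/6 ≈ -6.1667)
M(o) = 9*o (M(o) = o*9 = 9*o)
P = -45 (P = -72 + 9*3 = -72 + 27 = -45)
h = -85/6 (h = -8 - 37/6 = -85/6 ≈ -14.167)
(h + M(3)*(f + P))² = (-85/6 + (9*3)*(2 - 45))² = (-85/6 + 27*(-43))² = (-85/6 - 1161)² = (-7051/6)² = 49716601/36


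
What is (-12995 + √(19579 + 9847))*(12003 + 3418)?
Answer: -200395895 + 15421*√29426 ≈ -1.9775e+8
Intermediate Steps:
(-12995 + √(19579 + 9847))*(12003 + 3418) = (-12995 + √29426)*15421 = -200395895 + 15421*√29426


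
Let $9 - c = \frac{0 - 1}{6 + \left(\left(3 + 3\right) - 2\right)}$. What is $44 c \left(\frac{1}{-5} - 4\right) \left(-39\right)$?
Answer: $\frac{1639638}{25} \approx 65586.0$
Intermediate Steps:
$c = \frac{91}{10}$ ($c = 9 - \frac{0 - 1}{6 + \left(\left(3 + 3\right) - 2\right)} = 9 - - \frac{1}{6 + \left(6 - 2\right)} = 9 - - \frac{1}{6 + 4} = 9 - - \frac{1}{10} = 9 + \frac{1}{10} = \frac{91}{10} \approx 9.1$)
$44 c \left(\frac{1}{-5} - 4\right) \left(-39\right) = 44 \frac{91 \left(\frac{1}{-5} - 4\right)}{10} \left(-39\right) = 44 \frac{91 \left(- \frac{1}{5} - 4\right)}{10} \left(-39\right) = 44 \cdot \frac{91}{10} \left(- \frac{21}{5}\right) \left(-39\right) = 44 \left(- \frac{1911}{50}\right) \left(-39\right) = \left(- \frac{42042}{25}\right) \left(-39\right) = \frac{1639638}{25}$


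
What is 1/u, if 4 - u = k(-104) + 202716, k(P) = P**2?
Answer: -1/213528 ≈ -4.6832e-6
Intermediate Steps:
u = -213528 (u = 4 - ((-104)**2 + 202716) = 4 - (10816 + 202716) = 4 - 1*213532 = 4 - 213532 = -213528)
1/u = 1/(-213528) = -1/213528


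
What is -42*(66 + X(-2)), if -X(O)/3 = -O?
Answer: -2520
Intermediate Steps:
X(O) = 3*O (X(O) = -(-3)*O = 3*O)
-42*(66 + X(-2)) = -42*(66 + 3*(-2)) = -42*(66 - 6) = -42*60 = -2520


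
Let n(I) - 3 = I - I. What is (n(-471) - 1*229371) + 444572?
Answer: 215204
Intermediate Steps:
n(I) = 3 (n(I) = 3 + (I - I) = 3 + 0 = 3)
(n(-471) - 1*229371) + 444572 = (3 - 1*229371) + 444572 = (3 - 229371) + 444572 = -229368 + 444572 = 215204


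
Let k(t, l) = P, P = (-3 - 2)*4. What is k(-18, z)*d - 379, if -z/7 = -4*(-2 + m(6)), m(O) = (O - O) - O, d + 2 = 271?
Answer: -5759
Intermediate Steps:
d = 269 (d = -2 + 271 = 269)
m(O) = -O (m(O) = 0 - O = -O)
P = -20 (P = -5*4 = -20)
z = -224 (z = -(-28)*(-2 - 1*6) = -(-28)*(-2 - 6) = -(-28)*(-8) = -7*32 = -224)
k(t, l) = -20
k(-18, z)*d - 379 = -20*269 - 379 = -5380 - 379 = -5759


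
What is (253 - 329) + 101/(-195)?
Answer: -14921/195 ≈ -76.518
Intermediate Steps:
(253 - 329) + 101/(-195) = -76 + 101*(-1/195) = -76 - 101/195 = -14921/195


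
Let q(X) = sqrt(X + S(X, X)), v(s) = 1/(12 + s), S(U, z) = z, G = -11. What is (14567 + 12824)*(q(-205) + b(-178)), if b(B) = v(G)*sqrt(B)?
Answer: 27391*I*(sqrt(178) + sqrt(410)) ≈ 9.2007e+5*I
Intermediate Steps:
q(X) = sqrt(2)*sqrt(X) (q(X) = sqrt(X + X) = sqrt(2*X) = sqrt(2)*sqrt(X))
b(B) = sqrt(B) (b(B) = sqrt(B)/(12 - 11) = sqrt(B)/1 = 1*sqrt(B) = sqrt(B))
(14567 + 12824)*(q(-205) + b(-178)) = (14567 + 12824)*(sqrt(2)*sqrt(-205) + sqrt(-178)) = 27391*(sqrt(2)*(I*sqrt(205)) + I*sqrt(178)) = 27391*(I*sqrt(410) + I*sqrt(178)) = 27391*(I*sqrt(178) + I*sqrt(410)) = 27391*I*sqrt(178) + 27391*I*sqrt(410)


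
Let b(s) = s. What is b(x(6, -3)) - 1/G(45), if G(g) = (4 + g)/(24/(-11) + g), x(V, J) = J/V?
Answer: -1481/1078 ≈ -1.3738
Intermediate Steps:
G(g) = (4 + g)/(-24/11 + g) (G(g) = (4 + g)/(24*(-1/11) + g) = (4 + g)/(-24/11 + g))
b(x(6, -3)) - 1/G(45) = -3/6 - 1/(11*(4 + 45)/(-24 + 11*45)) = -3*⅙ - 1/(11*49/(-24 + 495)) = -½ - 1/(11*49/471) = -½ - 1/(11*(1/471)*49) = -½ - 1/539/471 = -½ - 1*471/539 = -½ - 471/539 = -1481/1078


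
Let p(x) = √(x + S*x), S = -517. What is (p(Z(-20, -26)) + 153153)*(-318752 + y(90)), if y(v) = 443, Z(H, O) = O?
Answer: -48749978277 - 636618*√3354 ≈ -4.8787e+10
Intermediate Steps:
p(x) = 2*√129*√(-x) (p(x) = √(x - 517*x) = √(-516*x) = 2*√129*√(-x))
(p(Z(-20, -26)) + 153153)*(-318752 + y(90)) = (2*√129*√(-1*(-26)) + 153153)*(-318752 + 443) = (2*√129*√26 + 153153)*(-318309) = (2*√3354 + 153153)*(-318309) = (153153 + 2*√3354)*(-318309) = -48749978277 - 636618*√3354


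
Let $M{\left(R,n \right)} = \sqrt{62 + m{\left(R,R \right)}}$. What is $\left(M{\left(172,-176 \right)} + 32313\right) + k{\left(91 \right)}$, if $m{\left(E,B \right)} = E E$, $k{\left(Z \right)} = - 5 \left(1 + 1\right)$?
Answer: $32303 + 9 \sqrt{366} \approx 32475.0$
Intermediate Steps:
$k{\left(Z \right)} = -10$ ($k{\left(Z \right)} = \left(-5\right) 2 = -10$)
$m{\left(E,B \right)} = E^{2}$
$M{\left(R,n \right)} = \sqrt{62 + R^{2}}$
$\left(M{\left(172,-176 \right)} + 32313\right) + k{\left(91 \right)} = \left(\sqrt{62 + 172^{2}} + 32313\right) - 10 = \left(\sqrt{62 + 29584} + 32313\right) - 10 = \left(\sqrt{29646} + 32313\right) - 10 = \left(9 \sqrt{366} + 32313\right) - 10 = \left(32313 + 9 \sqrt{366}\right) - 10 = 32303 + 9 \sqrt{366}$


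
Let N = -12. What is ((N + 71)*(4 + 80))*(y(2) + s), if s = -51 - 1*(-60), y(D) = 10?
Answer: 94164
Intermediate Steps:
s = 9 (s = -51 + 60 = 9)
((N + 71)*(4 + 80))*(y(2) + s) = ((-12 + 71)*(4 + 80))*(10 + 9) = (59*84)*19 = 4956*19 = 94164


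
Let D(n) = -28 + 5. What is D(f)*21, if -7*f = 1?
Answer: -483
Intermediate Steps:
f = -1/7 (f = -1/7*1 = -1/7 ≈ -0.14286)
D(n) = -23
D(f)*21 = -23*21 = -483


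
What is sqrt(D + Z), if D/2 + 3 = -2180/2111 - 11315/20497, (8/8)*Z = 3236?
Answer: 4*sqrt(377583708861238970)/43269167 ≈ 56.805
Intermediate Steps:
Z = 3236
D = -396753852/43269167 (D = -6 + 2*(-2180/2111 - 11315/20497) = -6 + 2*(-68569425/43269167) = -6 - 137138850/43269167 = -396753852/43269167 ≈ -9.1694)
sqrt(D + Z) = sqrt(-396753852/43269167 + 3236) = sqrt(139622270560/43269167) = 4*sqrt(377583708861238970)/43269167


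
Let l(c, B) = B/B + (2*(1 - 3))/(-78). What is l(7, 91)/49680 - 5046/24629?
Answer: -9775716131/47719180080 ≈ -0.20486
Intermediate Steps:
l(c, B) = 41/39 (l(c, B) = 1 + (2*(-2))*(-1/78) = 1 - 4*(-1/78) = 1 + 2/39 = 41/39)
l(7, 91)/49680 - 5046/24629 = (41/39)/49680 - 5046/24629 = (41/39)*(1/49680) - 5046*1/24629 = 41/1937520 - 5046/24629 = -9775716131/47719180080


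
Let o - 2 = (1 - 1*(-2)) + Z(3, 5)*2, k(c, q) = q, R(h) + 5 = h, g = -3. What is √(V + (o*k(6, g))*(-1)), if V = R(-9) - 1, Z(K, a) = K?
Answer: 3*√2 ≈ 4.2426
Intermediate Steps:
R(h) = -5 + h
o = 11 (o = 2 + ((1 - 1*(-2)) + 3*2) = 2 + ((1 + 2) + 6) = 2 + (3 + 6) = 2 + 9 = 11)
V = -15 (V = (-5 - 9) - 1 = -14 - 1 = -15)
√(V + (o*k(6, g))*(-1)) = √(-15 + (11*(-3))*(-1)) = √(-15 - 33*(-1)) = √(-15 + 33) = √18 = 3*√2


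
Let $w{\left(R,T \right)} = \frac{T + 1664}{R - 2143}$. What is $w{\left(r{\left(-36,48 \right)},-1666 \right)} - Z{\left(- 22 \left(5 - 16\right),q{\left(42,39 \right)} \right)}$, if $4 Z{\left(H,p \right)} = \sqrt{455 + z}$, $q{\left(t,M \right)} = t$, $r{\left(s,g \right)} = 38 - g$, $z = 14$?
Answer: $\frac{2}{2153} - \frac{\sqrt{469}}{4} \approx -5.4132$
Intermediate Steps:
$Z{\left(H,p \right)} = \frac{\sqrt{469}}{4}$ ($Z{\left(H,p \right)} = \frac{\sqrt{455 + 14}}{4} = \frac{\sqrt{469}}{4}$)
$w{\left(R,T \right)} = \frac{1664 + T}{-2143 + R}$
$w{\left(r{\left(-36,48 \right)},-1666 \right)} - Z{\left(- 22 \left(5 - 16\right),q{\left(42,39 \right)} \right)} = \frac{1664 - 1666}{-2143 + \left(38 - 48\right)} - \frac{\sqrt{469}}{4} = \frac{1}{-2143 + \left(38 - 48\right)} \left(-2\right) - \frac{\sqrt{469}}{4} = \frac{1}{-2143 - 10} \left(-2\right) - \frac{\sqrt{469}}{4} = \frac{1}{-2153} \left(-2\right) - \frac{\sqrt{469}}{4} = \left(- \frac{1}{2153}\right) \left(-2\right) - \frac{\sqrt{469}}{4} = \frac{2}{2153} - \frac{\sqrt{469}}{4}$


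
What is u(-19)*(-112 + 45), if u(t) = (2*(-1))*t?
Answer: -2546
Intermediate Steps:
u(t) = -2*t
u(-19)*(-112 + 45) = (-2*(-19))*(-112 + 45) = 38*(-67) = -2546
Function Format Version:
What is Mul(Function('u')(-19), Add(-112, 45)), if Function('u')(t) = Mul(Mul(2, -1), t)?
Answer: -2546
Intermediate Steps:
Function('u')(t) = Mul(-2, t)
Mul(Function('u')(-19), Add(-112, 45)) = Mul(Mul(-2, -19), Add(-112, 45)) = Mul(38, -67) = -2546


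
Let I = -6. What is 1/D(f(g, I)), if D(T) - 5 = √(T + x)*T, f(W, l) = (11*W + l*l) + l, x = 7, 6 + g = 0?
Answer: 5/37609 + 36*I*√29/37609 ≈ 0.00013295 + 0.0051548*I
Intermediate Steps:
g = -6 (g = -6 + 0 = -6)
f(W, l) = l + l² + 11*W (f(W, l) = (11*W + l²) + l = (l² + 11*W) + l = l + l² + 11*W)
D(T) = 5 + T*√(7 + T) (D(T) = 5 + √(T + 7)*T = 5 + √(7 + T)*T = 5 + T*√(7 + T))
1/D(f(g, I)) = 1/(5 + (-6 + (-6)² + 11*(-6))*√(7 + (-6 + (-6)² + 11*(-6)))) = 1/(5 + (-6 + 36 - 66)*√(7 + (-6 + 36 - 66))) = 1/(5 - 36*√(7 - 36)) = 1/(5 - 36*I*√29)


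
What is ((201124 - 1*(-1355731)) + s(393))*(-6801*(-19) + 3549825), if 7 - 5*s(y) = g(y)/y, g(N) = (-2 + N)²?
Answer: 750296861782172/131 ≈ 5.7275e+12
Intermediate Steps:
s(y) = 7/5 - (-2 + y)²/(5*y)
((201124 - 1*(-1355731)) + s(393))*(-6801*(-19) + 3549825) = ((201124 - 1*(-1355731)) + (⅕)*(-(-2 + 393)² + 7*393)/393)*(-6801*(-19) + 3549825) = ((201124 + 1355731) + (⅕)*(1/393)*(-1*391² + 2751))*(129219 + 3549825) = (1556855 + (⅕)*(1/393)*(-1*152881 + 2751))*3679044 = (1556855 + (⅕)*(1/393)*(-152881 + 2751))*3679044 = (1556855 + (⅕)*(1/393)*(-150130))*3679044 = (1556855 - 30026/393)*3679044 = (611813989/393)*3679044 = 750296861782172/131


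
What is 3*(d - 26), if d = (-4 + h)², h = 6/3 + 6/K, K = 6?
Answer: -75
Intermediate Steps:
h = 3 (h = 6/3 + 6/6 = 6*(⅓) + 6*(⅙) = 2 + 1 = 3)
d = 1 (d = (-4 + 3)² = (-1)² = 1)
3*(d - 26) = 3*(1 - 26) = 3*(-25) = -75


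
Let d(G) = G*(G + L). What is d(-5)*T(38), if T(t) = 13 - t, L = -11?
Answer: -2000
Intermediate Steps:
d(G) = G*(-11 + G) (d(G) = G*(G - 11) = G*(-11 + G))
d(-5)*T(38) = (-5*(-11 - 5))*(13 - 1*38) = (-5*(-16))*(13 - 38) = 80*(-25) = -2000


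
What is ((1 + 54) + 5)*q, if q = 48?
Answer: 2880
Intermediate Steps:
((1 + 54) + 5)*q = ((1 + 54) + 5)*48 = (55 + 5)*48 = 60*48 = 2880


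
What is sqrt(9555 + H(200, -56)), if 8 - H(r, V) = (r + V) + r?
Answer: sqrt(9219) ≈ 96.016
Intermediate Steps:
H(r, V) = 8 - V - 2*r (H(r, V) = 8 - ((r + V) + r) = 8 - ((V + r) + r) = 8 - (V + 2*r) = 8 + (-V - 2*r) = 8 - V - 2*r)
sqrt(9555 + H(200, -56)) = sqrt(9555 + (8 - 1*(-56) - 2*200)) = sqrt(9555 + (8 + 56 - 400)) = sqrt(9555 - 336) = sqrt(9219)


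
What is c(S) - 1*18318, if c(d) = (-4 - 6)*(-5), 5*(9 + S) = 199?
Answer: -18268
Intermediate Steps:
S = 154/5 (S = -9 + (⅕)*199 = -9 + 199/5 = 154/5 ≈ 30.800)
c(d) = 50 (c(d) = -10*(-5) = 50)
c(S) - 1*18318 = 50 - 1*18318 = 50 - 18318 = -18268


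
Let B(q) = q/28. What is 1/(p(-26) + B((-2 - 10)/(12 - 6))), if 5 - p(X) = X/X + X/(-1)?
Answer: -14/309 ≈ -0.045307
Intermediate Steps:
B(q) = q/28 (B(q) = q*(1/28) = q/28)
p(X) = 4 + X (p(X) = 5 - (X/X + X/(-1)) = 5 - (1 + X*(-1)) = 5 - (1 - X) = 5 + (-1 + X) = 4 + X)
1/(p(-26) + B((-2 - 10)/(12 - 6))) = 1/((4 - 26) + ((-2 - 10)/(12 - 6))/28) = 1/(-22 + (-12/6)/28) = 1/(-22 + (-12*1/6)/28) = 1/(-22 + (1/28)*(-2)) = 1/(-22 - 1/14) = 1/(-309/14) = -14/309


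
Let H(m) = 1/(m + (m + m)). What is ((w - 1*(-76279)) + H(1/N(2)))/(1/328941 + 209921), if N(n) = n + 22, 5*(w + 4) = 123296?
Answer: 166020141051/345258118310 ≈ 0.48086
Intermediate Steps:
w = 123276/5 (w = -4 + (⅕)*123296 = -4 + 123296/5 = 123276/5 ≈ 24655.)
N(n) = 22 + n
H(m) = 1/(3*m) (H(m) = 1/(m + 2*m) = 1/(3*m))
((w - 1*(-76279)) + H(1/N(2)))/(1/328941 + 209921) = ((123276/5 - 1*(-76279)) + 1/(3*(1/(22 + 2))))/(1/328941 + 209921) = ((123276/5 + 76279) + 1/(3*(1/24)))/(1/328941 + 209921) = (504671/5 + 1/(3*(1/24)))/(69051623662/328941) = (504671/5 + (⅓)*24)*(328941/69051623662) = (504671/5 + 8)*(328941/69051623662) = (504711/5)*(328941/69051623662) = 166020141051/345258118310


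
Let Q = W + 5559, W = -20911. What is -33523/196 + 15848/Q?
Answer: -9245559/53732 ≈ -172.07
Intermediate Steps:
Q = -15352 (Q = -20911 + 5559 = -15352)
-33523/196 + 15848/Q = -33523/196 + 15848/(-15352) = -33523*1/196 + 15848*(-1/15352) = -4789/28 - 1981/1919 = -9245559/53732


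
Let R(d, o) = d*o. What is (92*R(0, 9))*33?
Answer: 0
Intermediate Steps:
(92*R(0, 9))*33 = (92*(0*9))*33 = (92*0)*33 = 0*33 = 0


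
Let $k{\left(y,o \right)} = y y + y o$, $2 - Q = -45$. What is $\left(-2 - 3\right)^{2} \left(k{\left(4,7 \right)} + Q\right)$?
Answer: $2275$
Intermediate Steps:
$Q = 47$ ($Q = 2 - -45 = 2 + 45 = 47$)
$k{\left(y,o \right)} = y^{2} + o y$
$\left(-2 - 3\right)^{2} \left(k{\left(4,7 \right)} + Q\right) = \left(-2 - 3\right)^{2} \left(4 \left(7 + 4\right) + 47\right) = \left(-5\right)^{2} \left(4 \cdot 11 + 47\right) = 25 \left(44 + 47\right) = 25 \cdot 91 = 2275$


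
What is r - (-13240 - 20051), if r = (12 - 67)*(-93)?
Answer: 38406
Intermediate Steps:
r = 5115 (r = -55*(-93) = 5115)
r - (-13240 - 20051) = 5115 - (-13240 - 20051) = 5115 - 1*(-33291) = 5115 + 33291 = 38406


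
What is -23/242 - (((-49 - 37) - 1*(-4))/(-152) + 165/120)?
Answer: -36959/18392 ≈ -2.0095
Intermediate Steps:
-23/242 - (((-49 - 37) - 1*(-4))/(-152) + 165/120) = -23*1/242 - ((-86 + 4)*(-1/152) + 165*(1/120)) = -23/242 - (-82*(-1/152) + 11/8) = -23/242 - (41/76 + 11/8) = -23/242 - 1*291/152 = -23/242 - 291/152 = -36959/18392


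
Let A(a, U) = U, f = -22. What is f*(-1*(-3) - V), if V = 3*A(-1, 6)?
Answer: 330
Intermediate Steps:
V = 18 (V = 3*6 = 18)
f*(-1*(-3) - V) = -22*(-1*(-3) - 1*18) = -22*(3 - 18) = -22*(-15) = 330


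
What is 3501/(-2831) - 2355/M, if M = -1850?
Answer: 38031/1047470 ≈ 0.036307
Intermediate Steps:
3501/(-2831) - 2355/M = 3501/(-2831) - 2355/(-1850) = 3501*(-1/2831) - 2355*(-1/1850) = -3501/2831 + 471/370 = 38031/1047470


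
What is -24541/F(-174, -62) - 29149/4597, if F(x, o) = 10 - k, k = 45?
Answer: 111794762/160895 ≈ 694.83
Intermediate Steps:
F(x, o) = -35 (F(x, o) = 10 - 1*45 = 10 - 45 = -35)
-24541/F(-174, -62) - 29149/4597 = -24541/(-35) - 29149/4597 = -24541*(-1/35) - 29149*1/4597 = 24541/35 - 29149/4597 = 111794762/160895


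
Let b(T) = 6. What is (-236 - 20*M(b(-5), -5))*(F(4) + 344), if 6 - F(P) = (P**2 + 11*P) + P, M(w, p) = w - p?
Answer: -130416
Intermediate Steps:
F(P) = 6 - P**2 - 12*P (F(P) = 6 - ((P**2 + 11*P) + P) = 6 - (P**2 + 12*P) = 6 + (-P**2 - 12*P) = 6 - P**2 - 12*P)
(-236 - 20*M(b(-5), -5))*(F(4) + 344) = (-236 - 20*(6 - 1*(-5)))*((6 - 1*4**2 - 12*4) + 344) = (-236 - 20*(6 + 5))*((6 - 1*16 - 48) + 344) = (-236 - 20*11)*((6 - 16 - 48) + 344) = (-236 - 220)*(-58 + 344) = -456*286 = -130416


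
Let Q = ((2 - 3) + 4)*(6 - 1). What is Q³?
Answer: 3375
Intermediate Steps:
Q = 15 (Q = (-1 + 4)*5 = 3*5 = 15)
Q³ = 15³ = 3375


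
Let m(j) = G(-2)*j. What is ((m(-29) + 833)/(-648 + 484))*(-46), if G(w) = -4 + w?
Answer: 23161/82 ≈ 282.45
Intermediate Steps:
m(j) = -6*j (m(j) = (-4 - 2)*j = -6*j)
((m(-29) + 833)/(-648 + 484))*(-46) = ((-6*(-29) + 833)/(-648 + 484))*(-46) = ((174 + 833)/(-164))*(-46) = (1007*(-1/164))*(-46) = -1007/164*(-46) = 23161/82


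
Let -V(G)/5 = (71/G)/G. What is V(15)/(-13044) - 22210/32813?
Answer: -13034496077/19260574740 ≈ -0.67674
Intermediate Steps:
V(G) = -355/G² (V(G) = -5*71/G/G = -355/G²)
V(15)/(-13044) - 22210/32813 = -355/15²/(-13044) - 22210/32813 = -355*1/225*(-1/13044) - 22210*1/32813 = -71/45*(-1/13044) - 22210/32813 = 71/586980 - 22210/32813 = -13034496077/19260574740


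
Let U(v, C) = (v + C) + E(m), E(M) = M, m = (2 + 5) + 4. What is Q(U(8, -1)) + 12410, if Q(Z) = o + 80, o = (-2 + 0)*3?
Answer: 12484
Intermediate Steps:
o = -6 (o = -2*3 = -6)
m = 11 (m = 7 + 4 = 11)
U(v, C) = 11 + C + v (U(v, C) = (v + C) + 11 = (C + v) + 11 = 11 + C + v)
Q(Z) = 74 (Q(Z) = -6 + 80 = 74)
Q(U(8, -1)) + 12410 = 74 + 12410 = 12484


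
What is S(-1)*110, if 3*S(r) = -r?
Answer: 110/3 ≈ 36.667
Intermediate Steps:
S(r) = -r/3 (S(r) = (-r)/3 = -r/3)
S(-1)*110 = -⅓*(-1)*110 = (⅓)*110 = 110/3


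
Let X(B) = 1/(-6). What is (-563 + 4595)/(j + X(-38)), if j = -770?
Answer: -24192/4621 ≈ -5.2352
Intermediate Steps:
X(B) = -1/6
(-563 + 4595)/(j + X(-38)) = (-563 + 4595)/(-770 - 1/6) = 4032/(-4621/6) = 4032*(-6/4621) = -24192/4621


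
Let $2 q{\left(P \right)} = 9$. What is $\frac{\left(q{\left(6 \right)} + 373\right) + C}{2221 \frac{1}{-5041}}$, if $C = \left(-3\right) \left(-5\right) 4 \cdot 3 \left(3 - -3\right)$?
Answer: $- \frac{14694515}{4442} \approx -3308.1$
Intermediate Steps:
$q{\left(P \right)} = \frac{9}{2}$ ($q{\left(P \right)} = \frac{1}{2} \cdot 9 = \frac{9}{2}$)
$C = 1080$ ($C = 15 \cdot 12 \left(3 + 3\right) = 15 \cdot 12 \cdot 6 = 15 \cdot 72 = 1080$)
$\frac{\left(q{\left(6 \right)} + 373\right) + C}{2221 \frac{1}{-5041}} = \frac{\left(\frac{9}{2} + 373\right) + 1080}{2221 \frac{1}{-5041}} = \frac{\frac{755}{2} + 1080}{2221 \left(- \frac{1}{5041}\right)} = \frac{2915}{2 \left(- \frac{2221}{5041}\right)} = \frac{2915}{2} \left(- \frac{5041}{2221}\right) = - \frac{14694515}{4442}$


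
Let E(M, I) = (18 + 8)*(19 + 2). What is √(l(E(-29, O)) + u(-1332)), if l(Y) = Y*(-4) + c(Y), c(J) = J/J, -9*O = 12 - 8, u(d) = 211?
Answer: 2*I*√493 ≈ 44.407*I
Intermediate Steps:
O = -4/9 (O = -(12 - 8)/9 = -⅑*4 = -4/9 ≈ -0.44444)
c(J) = 1
E(M, I) = 546 (E(M, I) = 26*21 = 546)
l(Y) = 1 - 4*Y (l(Y) = Y*(-4) + 1 = -4*Y + 1 = 1 - 4*Y)
√(l(E(-29, O)) + u(-1332)) = √((1 - 4*546) + 211) = √((1 - 2184) + 211) = √(-2183 + 211) = √(-1972) = 2*I*√493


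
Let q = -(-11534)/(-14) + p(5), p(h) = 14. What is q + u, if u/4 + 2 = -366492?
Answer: -10267501/7 ≈ -1.4668e+6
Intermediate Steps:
u = -1465976 (u = -8 + 4*(-366492) = -8 - 1465968 = -1465976)
q = -5669/7 (q = -(-11534)/(-14) + 14 = -(-11534)*(-1)/14 + 14 = -158*73/14 + 14 = -5767/7 + 14 = -5669/7 ≈ -809.86)
q + u = -5669/7 - 1465976 = -10267501/7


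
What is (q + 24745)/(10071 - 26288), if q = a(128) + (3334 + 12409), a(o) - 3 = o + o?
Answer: -40747/16217 ≈ -2.5126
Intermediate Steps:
a(o) = 3 + 2*o (a(o) = 3 + (o + o) = 3 + 2*o)
q = 16002 (q = (3 + 2*128) + (3334 + 12409) = (3 + 256) + 15743 = 259 + 15743 = 16002)
(q + 24745)/(10071 - 26288) = (16002 + 24745)/(10071 - 26288) = 40747/(-16217) = 40747*(-1/16217) = -40747/16217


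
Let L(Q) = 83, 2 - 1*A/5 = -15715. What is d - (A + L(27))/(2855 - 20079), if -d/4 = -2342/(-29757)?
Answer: 544892311/128133642 ≈ 4.2525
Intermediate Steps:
A = 78585 (A = 10 - 5*(-15715) = 10 + 78575 = 78585)
d = -9368/29757 (d = -(-9368)/(-29757) = -(-9368)*(-1)/29757 = -4*2342/29757 = -9368/29757 ≈ -0.31482)
d - (A + L(27))/(2855 - 20079) = -9368/29757 - (78585 + 83)/(2855 - 20079) = -9368/29757 - 78668/(-17224) = -9368/29757 - 78668*(-1)/17224 = -9368/29757 - 1*(-19667/4306) = -9368/29757 + 19667/4306 = 544892311/128133642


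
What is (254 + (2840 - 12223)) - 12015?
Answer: -21144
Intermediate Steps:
(254 + (2840 - 12223)) - 12015 = (254 - 9383) - 12015 = -9129 - 12015 = -21144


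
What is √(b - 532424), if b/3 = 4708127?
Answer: √13591957 ≈ 3686.7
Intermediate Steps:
b = 14124381 (b = 3*4708127 = 14124381)
√(b - 532424) = √(14124381 - 532424) = √13591957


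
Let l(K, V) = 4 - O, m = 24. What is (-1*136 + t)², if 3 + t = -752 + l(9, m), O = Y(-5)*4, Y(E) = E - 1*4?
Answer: 724201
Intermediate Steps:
Y(E) = -4 + E (Y(E) = E - 4 = -4 + E)
O = -36 (O = (-4 - 5)*4 = -9*4 = -36)
l(K, V) = 40 (l(K, V) = 4 - 1*(-36) = 4 + 36 = 40)
t = -715 (t = -3 + (-752 + 40) = -3 - 712 = -715)
(-1*136 + t)² = (-1*136 - 715)² = (-136 - 715)² = (-851)² = 724201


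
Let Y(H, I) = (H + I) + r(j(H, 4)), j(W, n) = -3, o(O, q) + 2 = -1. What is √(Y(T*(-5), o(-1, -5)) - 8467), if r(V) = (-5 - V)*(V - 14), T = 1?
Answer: I*√8441 ≈ 91.875*I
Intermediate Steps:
o(O, q) = -3 (o(O, q) = -2 - 1 = -3)
r(V) = (-14 + V)*(-5 - V) (r(V) = (-5 - V)*(-14 + V) = (-14 + V)*(-5 - V))
Y(H, I) = 34 + H + I (Y(H, I) = (H + I) + (70 - 1*(-3)² + 9*(-3)) = (H + I) + (70 - 1*9 - 27) = (H + I) + (70 - 9 - 27) = (H + I) + 34 = 34 + H + I)
√(Y(T*(-5), o(-1, -5)) - 8467) = √((34 + 1*(-5) - 3) - 8467) = √((34 - 5 - 3) - 8467) = √(26 - 8467) = √(-8441) = I*√8441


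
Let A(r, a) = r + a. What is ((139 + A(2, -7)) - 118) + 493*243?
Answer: 119815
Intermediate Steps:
A(r, a) = a + r
((139 + A(2, -7)) - 118) + 493*243 = ((139 + (-7 + 2)) - 118) + 493*243 = ((139 - 5) - 118) + 119799 = (134 - 118) + 119799 = 16 + 119799 = 119815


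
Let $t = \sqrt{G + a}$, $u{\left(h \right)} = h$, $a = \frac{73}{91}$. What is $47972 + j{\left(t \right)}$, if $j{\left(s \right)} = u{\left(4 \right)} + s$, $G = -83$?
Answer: $47976 + \frac{2 i \sqrt{170170}}{91} \approx 47976.0 + 9.0663 i$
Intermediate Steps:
$a = \frac{73}{91}$ ($a = 73 \cdot \frac{1}{91} = \frac{73}{91} \approx 0.8022$)
$t = \frac{2 i \sqrt{170170}}{91}$ ($t = \sqrt{-83 + \frac{73}{91}} = \sqrt{- \frac{7480}{91}} = \frac{2 i \sqrt{170170}}{91} \approx 9.0663 i$)
$j{\left(s \right)} = 4 + s$
$47972 + j{\left(t \right)} = 47972 + \left(4 + \frac{2 i \sqrt{170170}}{91}\right) = 47976 + \frac{2 i \sqrt{170170}}{91}$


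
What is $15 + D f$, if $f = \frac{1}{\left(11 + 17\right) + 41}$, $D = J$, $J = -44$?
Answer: $\frac{991}{69} \approx 14.362$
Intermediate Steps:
$D = -44$
$f = \frac{1}{69}$ ($f = \frac{1}{28 + 41} = \frac{1}{69} \approx 0.014493$)
$15 + D f = 15 - \frac{44}{69} = \frac{991}{69}$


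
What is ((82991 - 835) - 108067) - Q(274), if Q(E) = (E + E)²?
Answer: -326215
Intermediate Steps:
Q(E) = 4*E² (Q(E) = (2*E)² = 4*E²)
((82991 - 835) - 108067) - Q(274) = ((82991 - 835) - 108067) - 4*274² = (82156 - 108067) - 4*75076 = -25911 - 1*300304 = -25911 - 300304 = -326215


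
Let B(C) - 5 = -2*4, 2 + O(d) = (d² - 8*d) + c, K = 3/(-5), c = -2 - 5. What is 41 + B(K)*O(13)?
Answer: -127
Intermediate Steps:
c = -7
K = -⅗ (K = 3*(-⅕) = -⅗ ≈ -0.60000)
O(d) = -9 + d² - 8*d (O(d) = -2 + ((d² - 8*d) - 7) = -2 + (-7 + d² - 8*d) = -9 + d² - 8*d)
B(C) = -3 (B(C) = 5 - 2*4 = 5 - 8 = -3)
41 + B(K)*O(13) = 41 - 3*(-9 + 13² - 8*13) = 41 - 3*(-9 + 169 - 104) = 41 - 3*56 = 41 - 168 = -127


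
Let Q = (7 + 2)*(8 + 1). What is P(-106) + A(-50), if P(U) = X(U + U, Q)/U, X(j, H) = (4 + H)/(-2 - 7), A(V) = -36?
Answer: -34259/954 ≈ -35.911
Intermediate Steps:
Q = 81 (Q = 9*9 = 81)
X(j, H) = -4/9 - H/9 (X(j, H) = (4 + H)/(-9) = (4 + H)*(-⅑) = -4/9 - H/9)
P(U) = -85/(9*U) (P(U) = (-4/9 - ⅑*81)/U = (-4/9 - 9)/U = -85/(9*U))
P(-106) + A(-50) = -85/9/(-106) - 36 = -85/9*(-1/106) - 36 = 85/954 - 36 = -34259/954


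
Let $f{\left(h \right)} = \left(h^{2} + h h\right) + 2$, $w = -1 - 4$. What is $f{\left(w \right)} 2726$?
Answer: $141752$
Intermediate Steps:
$w = -5$
$f{\left(h \right)} = 2 + 2 h^{2}$ ($f{\left(h \right)} = \left(h^{2} + h^{2}\right) + 2 = 2 h^{2} + 2 = 2 + 2 h^{2}$)
$f{\left(w \right)} 2726 = \left(2 + 2 \left(-5\right)^{2}\right) 2726 = \left(2 + 2 \cdot 25\right) 2726 = \left(2 + 50\right) 2726 = 52 \cdot 2726 = 141752$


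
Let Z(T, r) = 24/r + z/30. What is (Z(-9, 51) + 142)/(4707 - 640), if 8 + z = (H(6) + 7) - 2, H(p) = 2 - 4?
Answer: 14515/414834 ≈ 0.034990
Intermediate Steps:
H(p) = -2
z = -5 (z = -8 + ((-2 + 7) - 2) = -8 + (5 - 2) = -8 + 3 = -5)
Z(T, r) = -1/6 + 24/r (Z(T, r) = 24/r - 5/30 = 24/r - 5*1/30 = 24/r - 1/6 = -1/6 + 24/r)
(Z(-9, 51) + 142)/(4707 - 640) = ((1/6)*(144 - 1*51)/51 + 142)/(4707 - 640) = ((1/6)*(1/51)*(144 - 51) + 142)/4067 = ((1/6)*(1/51)*93 + 142)*(1/4067) = (31/102 + 142)*(1/4067) = (14515/102)*(1/4067) = 14515/414834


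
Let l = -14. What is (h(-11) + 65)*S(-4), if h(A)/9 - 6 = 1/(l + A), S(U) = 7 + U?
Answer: 8898/25 ≈ 355.92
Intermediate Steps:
h(A) = 54 + 9/(-14 + A)
(h(-11) + 65)*S(-4) = (9*(-83 + 6*(-11))/(-14 - 11) + 65)*(7 - 4) = (9*(-83 - 66)/(-25) + 65)*3 = (9*(-1/25)*(-149) + 65)*3 = (1341/25 + 65)*3 = (2966/25)*3 = 8898/25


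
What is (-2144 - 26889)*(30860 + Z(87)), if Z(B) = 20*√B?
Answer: -895958380 - 580660*√87 ≈ -9.0137e+8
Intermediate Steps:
(-2144 - 26889)*(30860 + Z(87)) = (-2144 - 26889)*(30860 + 20*√87) = -29033*(30860 + 20*√87) = -895958380 - 580660*√87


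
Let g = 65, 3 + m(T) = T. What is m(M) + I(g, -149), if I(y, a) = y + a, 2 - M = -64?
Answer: -21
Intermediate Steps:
M = 66 (M = 2 - 1*(-64) = 2 + 64 = 66)
m(T) = -3 + T
I(y, a) = a + y
m(M) + I(g, -149) = (-3 + 66) + (-149 + 65) = 63 - 84 = -21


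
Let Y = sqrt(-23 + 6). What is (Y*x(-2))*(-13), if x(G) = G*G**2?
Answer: 104*I*sqrt(17) ≈ 428.8*I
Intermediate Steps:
Y = I*sqrt(17) (Y = sqrt(-17) = I*sqrt(17) ≈ 4.1231*I)
x(G) = G**3
(Y*x(-2))*(-13) = ((I*sqrt(17))*(-2)**3)*(-13) = ((I*sqrt(17))*(-8))*(-13) = -8*I*sqrt(17)*(-13) = 104*I*sqrt(17)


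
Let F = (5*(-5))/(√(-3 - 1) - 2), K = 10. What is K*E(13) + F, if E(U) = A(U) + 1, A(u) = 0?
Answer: 65/4 + 25*I/4 ≈ 16.25 + 6.25*I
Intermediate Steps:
E(U) = 1 (E(U) = 0 + 1 = 1)
F = -25*(-2 - 2*I)/8 (F = -25/(√(-4) - 2) = -25/(2*I - 2) = -25*(-2 - 2*I)/8 ≈ 6.25 + 6.25*I)
K*E(13) + F = 10*1 + (25/4 + 25*I/4) = 10 + (25/4 + 25*I/4) = 65/4 + 25*I/4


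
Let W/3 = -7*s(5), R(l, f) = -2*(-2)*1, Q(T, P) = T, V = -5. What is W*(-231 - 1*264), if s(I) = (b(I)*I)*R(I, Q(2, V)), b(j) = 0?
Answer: 0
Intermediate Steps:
R(l, f) = 4 (R(l, f) = 4*1 = 4)
s(I) = 0 (s(I) = (0*I)*4 = 0*4 = 0)
W = 0 (W = 3*(-7*0) = 3*0 = 0)
W*(-231 - 1*264) = 0*(-231 - 1*264) = 0*(-231 - 264) = 0*(-495) = 0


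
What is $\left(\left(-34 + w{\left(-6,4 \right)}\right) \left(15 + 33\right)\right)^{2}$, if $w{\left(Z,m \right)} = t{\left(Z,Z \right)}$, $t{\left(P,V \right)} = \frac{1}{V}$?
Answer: $2689600$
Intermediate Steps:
$w{\left(Z,m \right)} = \frac{1}{Z}$
$\left(\left(-34 + w{\left(-6,4 \right)}\right) \left(15 + 33\right)\right)^{2} = \left(\left(-34 + \frac{1}{-6}\right) \left(15 + 33\right)\right)^{2} = \left(\left(-34 - \frac{1}{6}\right) 48\right)^{2} = \left(\left(- \frac{205}{6}\right) 48\right)^{2} = \left(-1640\right)^{2} = 2689600$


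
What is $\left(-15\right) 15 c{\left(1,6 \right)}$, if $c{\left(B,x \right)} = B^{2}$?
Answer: $-225$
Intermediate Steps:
$\left(-15\right) 15 c{\left(1,6 \right)} = \left(-15\right) 15 \cdot 1^{2} = \left(-225\right) 1 = -225$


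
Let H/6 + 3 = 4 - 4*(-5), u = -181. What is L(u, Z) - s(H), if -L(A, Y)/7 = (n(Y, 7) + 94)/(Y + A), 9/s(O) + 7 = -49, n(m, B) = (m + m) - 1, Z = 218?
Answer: -207035/2072 ≈ -99.920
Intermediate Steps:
n(m, B) = -1 + 2*m (n(m, B) = 2*m - 1 = -1 + 2*m)
H = 126 (H = -18 + 6*(4 - 4*(-5)) = -18 + 6*(4 + 20) = -18 + 6*24 = -18 + 144 = 126)
s(O) = -9/56 (s(O) = 9/(-7 - 49) = 9/(-56) = 9*(-1/56) = -9/56)
L(A, Y) = -7*(93 + 2*Y)/(A + Y) (L(A, Y) = -7*((-1 + 2*Y) + 94)/(Y + A) = -7*(93 + 2*Y)/(A + Y))
L(u, Z) - s(H) = 7*(-93 - 2*218)/(-181 + 218) - 1*(-9/56) = 7*(-93 - 436)/37 + 9/56 = 7*(1/37)*(-529) + 9/56 = -3703/37 + 9/56 = -207035/2072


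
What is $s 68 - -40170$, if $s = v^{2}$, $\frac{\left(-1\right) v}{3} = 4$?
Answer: $49962$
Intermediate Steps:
$v = -12$ ($v = \left(-3\right) 4 = -12$)
$s = 144$ ($s = \left(-12\right)^{2} = 144$)
$s 68 - -40170 = 144 \cdot 68 - -40170 = 9792 + 40170 = 49962$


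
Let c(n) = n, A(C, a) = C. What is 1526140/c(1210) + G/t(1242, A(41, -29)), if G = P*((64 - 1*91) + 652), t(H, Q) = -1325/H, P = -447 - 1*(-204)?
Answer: 83731972/583 ≈ 1.4362e+5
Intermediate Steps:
P = -243 (P = -447 + 204 = -243)
G = -151875 (G = -243*((64 - 1*91) + 652) = -243*((64 - 91) + 652) = -243*(-27 + 652) = -243*625 = -151875)
1526140/c(1210) + G/t(1242, A(41, -29)) = 1526140/1210 - 151875/((-1325/1242)) = 1526140*(1/1210) - 151875/((-1325*1/1242)) = 13874/11 - 151875/(-1325/1242) = 13874/11 - 151875*(-1242/1325) = 13874/11 + 7545150/53 = 83731972/583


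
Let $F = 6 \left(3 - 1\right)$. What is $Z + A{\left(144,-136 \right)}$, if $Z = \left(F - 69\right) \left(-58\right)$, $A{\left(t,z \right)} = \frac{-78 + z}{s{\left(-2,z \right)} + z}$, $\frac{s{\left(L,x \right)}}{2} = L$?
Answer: $\frac{231527}{70} \approx 3307.5$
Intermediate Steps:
$F = 12$ ($F = 6 \cdot 2 = 12$)
$s{\left(L,x \right)} = 2 L$
$A{\left(t,z \right)} = \frac{-78 + z}{-4 + z}$ ($A{\left(t,z \right)} = \frac{-78 + z}{2 \left(-2\right) + z} = \frac{-78 + z}{-4 + z}$)
$Z = 3306$ ($Z = \left(12 - 69\right) \left(-58\right) = \left(-57\right) \left(-58\right) = 3306$)
$Z + A{\left(144,-136 \right)} = 3306 + \frac{-78 - 136}{-4 - 136} = 3306 + \frac{1}{-140} \left(-214\right) = 3306 - - \frac{107}{70} = 3306 + \frac{107}{70} = \frac{231527}{70}$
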